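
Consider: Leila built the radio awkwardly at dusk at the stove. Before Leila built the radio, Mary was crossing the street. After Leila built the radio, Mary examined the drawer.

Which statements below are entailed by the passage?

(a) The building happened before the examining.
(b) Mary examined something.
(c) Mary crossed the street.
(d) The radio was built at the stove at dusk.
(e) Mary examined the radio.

(a) Entailed — the narrative places the building before the examining.
(b) Entailed — the original entails any weakening of itself; this just generalizes the patient.
(c) Not entailed — 'was crossing' is progressive on an accomplishment; it does not entail the completed 'crossed'.
(d) Entailed — dropping 'awkwardly' and generalizing the agent leaves a sub-description the original still satisfies.
(e) Not entailed — Mary examined the drawer, not the radio; the radio belongs to the building event.

(a), (b), (d)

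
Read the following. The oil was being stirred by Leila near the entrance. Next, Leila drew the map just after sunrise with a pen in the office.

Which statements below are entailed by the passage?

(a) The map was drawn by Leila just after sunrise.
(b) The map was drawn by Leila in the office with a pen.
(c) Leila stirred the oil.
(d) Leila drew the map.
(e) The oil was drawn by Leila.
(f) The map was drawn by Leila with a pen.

(a), (b), (c), (d), (f)

(a) Entailed — this follows by dropping conjuncts from the drawing event's description.
(b) Entailed — this follows by dropping conjuncts from the drawing event's description.
(c) Entailed — 'stir' is an activity; 'was stirring' entails that some stirring happened, so 'stirred' holds.
(d) Entailed — the original entails any weakening of itself; this just drops 'with a pen', 'in the office', 'just after sunrise'.
(e) Not entailed — Leila drew the map, not the oil; the oil belongs to the stirring event.
(f) Entailed — dropping 'in the office', 'just after sunrise' leaves a sub-description the original still satisfies.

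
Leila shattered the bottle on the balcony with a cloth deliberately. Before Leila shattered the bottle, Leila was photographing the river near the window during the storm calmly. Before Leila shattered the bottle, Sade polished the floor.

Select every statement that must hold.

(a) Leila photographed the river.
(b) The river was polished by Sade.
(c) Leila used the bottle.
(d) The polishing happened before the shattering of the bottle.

(a) Not entailed — 'was photographing' is progressive on an accomplishment; it does not entail the completed 'photographed'.
(b) Not entailed — Sade polished the floor, not the river; the river belongs to the photographing event.
(c) Not entailed — the bottle is the patient, not an instrument — Leila used a cloth.
(d) Entailed — the narrative places the polishing before the shattering.

(d)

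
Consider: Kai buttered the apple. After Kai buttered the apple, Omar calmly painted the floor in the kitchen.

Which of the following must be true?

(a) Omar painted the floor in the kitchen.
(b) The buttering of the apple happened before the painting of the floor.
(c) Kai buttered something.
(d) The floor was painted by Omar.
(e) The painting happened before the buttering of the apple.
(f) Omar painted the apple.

(a) Entailed — dropping 'calmly' leaves a sub-description the original still satisfies.
(b) Entailed — the narrative places the buttering before the painting.
(c) Entailed — the original entails any weakening of itself; this just generalizes the patient.
(d) Entailed — this follows by dropping conjuncts from the painting event's description.
(e) Not entailed — the narrative places the buttering before the painting, not after.
(f) Not entailed — Omar painted the floor, not the apple; the apple belongs to the buttering event.

(a), (b), (c), (d)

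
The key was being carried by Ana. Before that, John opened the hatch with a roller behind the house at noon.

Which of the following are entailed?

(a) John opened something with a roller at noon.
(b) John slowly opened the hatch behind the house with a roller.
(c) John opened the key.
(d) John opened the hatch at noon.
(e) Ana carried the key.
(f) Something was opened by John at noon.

(a) Entailed — every conjunct here is already in the original opening event.
(b) Not entailed — 'slowly' adds information not in the original event.
(c) Not entailed — John opened the hatch, not the key; the key belongs to the carrying event.
(d) Entailed — dropping 'with a roller', 'behind the house' leaves a sub-description the original still satisfies.
(e) Entailed — 'carry' is an activity; 'was carrying' entails that some carrying happened, so 'carried' holds.
(f) Entailed — this follows by dropping conjuncts from the opening event's description.

(a), (d), (e), (f)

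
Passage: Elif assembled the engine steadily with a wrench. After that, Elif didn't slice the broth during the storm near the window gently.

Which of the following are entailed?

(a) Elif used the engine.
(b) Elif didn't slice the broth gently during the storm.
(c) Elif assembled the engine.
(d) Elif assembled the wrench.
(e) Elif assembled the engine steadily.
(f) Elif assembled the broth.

(a) Not entailed — the engine is the patient, not an instrument — Elif used a wrench.
(b) Not entailed — dropping 'near the window' under negation is not valid — the original leaves open that Elif sliced the broth some other way.
(c) Entailed — dropping 'with a wrench', 'steadily' leaves a sub-description the original still satisfies.
(d) Not entailed — the wrench is the instrument, not what was assembled.
(e) Entailed — dropping 'with a wrench' leaves a sub-description the original still satisfies.
(f) Not entailed — Elif assembled the engine, not the broth; the broth belongs to the slicing event.

(c), (e)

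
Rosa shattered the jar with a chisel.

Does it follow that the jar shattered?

'Rosa shattered the jar' is the causative; it entails the inchoative 'the jar shattered'.

yes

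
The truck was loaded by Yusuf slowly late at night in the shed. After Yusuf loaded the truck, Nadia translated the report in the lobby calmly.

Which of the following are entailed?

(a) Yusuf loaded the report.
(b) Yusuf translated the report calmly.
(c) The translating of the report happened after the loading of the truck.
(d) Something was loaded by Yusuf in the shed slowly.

(c), (d)

(a) Not entailed — Yusuf loaded the truck, not the report; the report belongs to the translating event.
(b) Not entailed — the passage has Nadia translating the report, not Yusuf.
(c) Entailed — the narrative places the loading before the translating.
(d) Entailed — every conjunct here is already in the original loading event.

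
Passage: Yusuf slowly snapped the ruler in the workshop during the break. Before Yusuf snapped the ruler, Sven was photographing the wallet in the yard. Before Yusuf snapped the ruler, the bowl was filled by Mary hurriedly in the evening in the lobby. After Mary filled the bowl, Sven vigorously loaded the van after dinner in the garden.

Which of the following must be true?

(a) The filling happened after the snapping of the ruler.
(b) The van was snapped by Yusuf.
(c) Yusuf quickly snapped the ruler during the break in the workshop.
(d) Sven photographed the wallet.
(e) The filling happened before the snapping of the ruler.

(e)

(a) Not entailed — the narrative places the filling before the snapping, not after.
(b) Not entailed — Yusuf snapped the ruler, not the van; the van belongs to the loading event.
(c) Not entailed — 'quickly' adds a manner not in (and inconsistent with) the original.
(d) Not entailed — 'was photographing' is progressive on an accomplishment; it does not entail the completed 'photographed'.
(e) Entailed — the narrative places the filling before the snapping.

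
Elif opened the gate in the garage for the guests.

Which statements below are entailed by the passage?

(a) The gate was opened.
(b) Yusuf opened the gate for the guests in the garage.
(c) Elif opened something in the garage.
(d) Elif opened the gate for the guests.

(a) Entailed — dropping 'for the guests', 'in the garage' and generalizing the agent leaves a sub-description the original still satisfies.
(b) Not entailed — the passage has Elif opening the gate, not Yusuf.
(c) Entailed — the original entails any weakening of itself; this just drops 'for the guests' and generalizes the patient.
(d) Entailed — the original entails any weakening of itself; this just drops 'in the garage'.

(a), (c), (d)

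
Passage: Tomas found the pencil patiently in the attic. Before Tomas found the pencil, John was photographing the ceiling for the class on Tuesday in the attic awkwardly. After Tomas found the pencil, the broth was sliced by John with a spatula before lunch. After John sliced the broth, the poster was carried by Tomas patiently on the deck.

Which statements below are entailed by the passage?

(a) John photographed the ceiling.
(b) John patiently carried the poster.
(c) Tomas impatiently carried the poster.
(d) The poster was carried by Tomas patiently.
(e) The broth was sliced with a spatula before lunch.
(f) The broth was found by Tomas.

(a) Not entailed — 'was photographing' is progressive on an accomplishment; it does not entail the completed 'photographed'.
(b) Not entailed — the passage has Tomas carrying the poster, not John.
(c) Not entailed — 'impatiently' adds a manner not in (and inconsistent with) the original.
(d) Entailed — dropping 'on the deck' leaves a sub-description the original still satisfies.
(e) Entailed — every conjunct here is already in the original slicing event.
(f) Not entailed — Tomas found the pencil, not the broth; the broth belongs to the slicing event.

(d), (e)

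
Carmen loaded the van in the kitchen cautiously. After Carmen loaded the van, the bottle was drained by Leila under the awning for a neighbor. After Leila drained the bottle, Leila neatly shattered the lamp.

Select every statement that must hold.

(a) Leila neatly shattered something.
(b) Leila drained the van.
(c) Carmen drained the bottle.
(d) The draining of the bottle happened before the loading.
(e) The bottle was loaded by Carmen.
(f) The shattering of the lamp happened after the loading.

(a), (f)

(a) Entailed — generalizing the patient leaves a sub-description the original still satisfies.
(b) Not entailed — Leila drained the bottle, not the van; the van belongs to the loading event.
(c) Not entailed — the passage has Leila draining the bottle, not Carmen.
(d) Not entailed — the narrative places the loading before the draining, not after.
(e) Not entailed — Carmen loaded the van, not the bottle; the bottle belongs to the draining event.
(f) Entailed — the narrative places the loading before the shattering.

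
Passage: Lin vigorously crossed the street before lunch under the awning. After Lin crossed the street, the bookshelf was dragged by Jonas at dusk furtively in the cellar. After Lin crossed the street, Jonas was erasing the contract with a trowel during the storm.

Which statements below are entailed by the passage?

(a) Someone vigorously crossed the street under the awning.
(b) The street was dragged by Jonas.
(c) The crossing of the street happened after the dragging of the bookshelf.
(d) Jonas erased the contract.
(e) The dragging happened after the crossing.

(a) Entailed — every conjunct here is already in the original crossing event.
(b) Not entailed — Jonas dragged the bookshelf, not the street; the street belongs to the crossing event.
(c) Not entailed — the narrative places the crossing before the dragging, not after.
(d) Not entailed — 'was erasing' is progressive on an accomplishment; it does not entail the completed 'erased'.
(e) Entailed — the narrative places the crossing before the dragging.

(a), (e)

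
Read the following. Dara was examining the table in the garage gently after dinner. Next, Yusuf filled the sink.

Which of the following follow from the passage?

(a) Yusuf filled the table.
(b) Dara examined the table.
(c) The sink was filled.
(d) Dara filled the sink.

(a) Not entailed — Yusuf filled the sink, not the table; the table belongs to the examining event.
(b) Entailed — 'examine' is an activity; 'was examining' entails that some examining happened, so 'examined' holds.
(c) Entailed — every conjunct here is already in the original filling event.
(d) Not entailed — the passage has Yusuf filling the sink, not Dara.

(b), (c)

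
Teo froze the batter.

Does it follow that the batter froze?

'Teo froze the batter' is the causative; it entails the inchoative 'the batter froze'.

yes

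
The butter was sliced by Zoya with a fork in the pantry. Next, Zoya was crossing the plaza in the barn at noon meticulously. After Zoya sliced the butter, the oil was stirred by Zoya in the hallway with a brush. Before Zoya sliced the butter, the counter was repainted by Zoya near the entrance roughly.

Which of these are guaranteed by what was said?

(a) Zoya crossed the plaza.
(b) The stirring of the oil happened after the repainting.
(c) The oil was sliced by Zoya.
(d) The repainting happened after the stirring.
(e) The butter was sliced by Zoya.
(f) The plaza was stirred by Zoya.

(a) Not entailed — 'was crossing' is progressive on an accomplishment; it does not entail the completed 'crossed'.
(b) Entailed — the narrative places the repainting before the stirring.
(c) Not entailed — Zoya sliced the butter, not the oil; the oil belongs to the stirring event.
(d) Not entailed — the narrative places the repainting before the stirring, not after.
(e) Entailed — every conjunct here is already in the original slicing event.
(f) Not entailed — Zoya stirred the oil, not the plaza; the plaza belongs to the crossing event.

(b), (e)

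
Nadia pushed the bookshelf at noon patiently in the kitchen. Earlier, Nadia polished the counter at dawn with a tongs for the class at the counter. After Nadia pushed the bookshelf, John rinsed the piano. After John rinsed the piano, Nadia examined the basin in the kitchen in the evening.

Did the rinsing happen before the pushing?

The narrative orders the pushing before the rinsing.

no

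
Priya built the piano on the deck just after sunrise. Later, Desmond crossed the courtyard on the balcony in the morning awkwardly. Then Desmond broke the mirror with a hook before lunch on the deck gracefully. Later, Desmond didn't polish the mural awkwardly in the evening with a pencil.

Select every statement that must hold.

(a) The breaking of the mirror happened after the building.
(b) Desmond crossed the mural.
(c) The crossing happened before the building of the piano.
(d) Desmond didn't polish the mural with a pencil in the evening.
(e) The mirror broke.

(a), (e)

(a) Entailed — the narrative places the building before the breaking.
(b) Not entailed — Desmond crossed the courtyard, not the mural; the mural belongs to the polishing event.
(c) Not entailed — the narrative places the building before the crossing, not after.
(d) Not entailed — dropping 'awkwardly' under negation is not valid — the original leaves open that Desmond polished the mural some other way.
(e) Entailed — 'Desmond broke the mirror' is causative; it entails the inchoative 'the mirror broke'.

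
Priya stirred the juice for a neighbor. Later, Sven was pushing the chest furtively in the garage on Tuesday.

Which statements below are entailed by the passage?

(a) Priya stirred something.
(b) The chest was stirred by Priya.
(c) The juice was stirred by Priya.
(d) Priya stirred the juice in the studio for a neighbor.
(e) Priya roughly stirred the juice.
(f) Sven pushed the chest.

(a), (c), (f)

(a) Entailed — dropping 'for a neighbor' and generalizing the patient leaves a sub-description the original still satisfies.
(b) Not entailed — Priya stirred the juice, not the chest; the chest belongs to the pushing event.
(c) Entailed — every conjunct here is already in the original stirring event.
(d) Not entailed — 'in the studio' adds information not in the original event.
(e) Not entailed — 'roughly' adds information not in the original event.
(f) Entailed — 'push' is an activity; 'was pushing' entails that some pushing happened, so 'pushed' holds.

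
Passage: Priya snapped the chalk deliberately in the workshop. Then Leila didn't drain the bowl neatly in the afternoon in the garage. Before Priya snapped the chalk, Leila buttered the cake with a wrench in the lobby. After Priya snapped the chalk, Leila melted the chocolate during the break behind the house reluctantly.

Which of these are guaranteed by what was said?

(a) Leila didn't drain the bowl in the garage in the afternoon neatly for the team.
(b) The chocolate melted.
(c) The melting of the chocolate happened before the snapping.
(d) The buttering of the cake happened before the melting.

(a), (b), (d)

(a) Entailed — under negation, adding a further restriction is entailed: if no such draining event occurred, none occurred for the team either.
(b) Entailed — 'Leila melted the chocolate' is causative; it entails the inchoative 'the chocolate melted'.
(c) Not entailed — the narrative places the snapping before the melting, not after.
(d) Entailed — the narrative places the buttering before the melting.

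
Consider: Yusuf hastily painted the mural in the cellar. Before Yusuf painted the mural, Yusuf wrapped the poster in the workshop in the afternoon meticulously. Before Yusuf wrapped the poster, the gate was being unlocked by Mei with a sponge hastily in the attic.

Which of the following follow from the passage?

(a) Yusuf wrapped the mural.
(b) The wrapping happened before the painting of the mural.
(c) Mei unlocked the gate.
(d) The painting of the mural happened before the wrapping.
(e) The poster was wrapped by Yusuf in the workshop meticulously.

(b), (e)

(a) Not entailed — Yusuf wrapped the poster, not the mural; the mural belongs to the painting event.
(b) Entailed — the narrative places the wrapping before the painting.
(c) Not entailed — 'was unlocking' is progressive on an accomplishment; it does not entail the completed 'unlocked'.
(d) Not entailed — the narrative places the wrapping before the painting, not after.
(e) Entailed — this follows by dropping conjuncts from the wrapping event's description.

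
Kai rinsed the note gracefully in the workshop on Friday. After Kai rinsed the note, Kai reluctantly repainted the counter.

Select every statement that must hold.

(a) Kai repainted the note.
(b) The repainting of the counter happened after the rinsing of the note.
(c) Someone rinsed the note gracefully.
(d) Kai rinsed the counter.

(b), (c)

(a) Not entailed — Kai repainted the counter, not the note; the note belongs to the rinsing event.
(b) Entailed — the narrative places the rinsing before the repainting.
(c) Entailed — every conjunct here is already in the original rinsing event.
(d) Not entailed — Kai rinsed the note, not the counter; the counter belongs to the repainting event.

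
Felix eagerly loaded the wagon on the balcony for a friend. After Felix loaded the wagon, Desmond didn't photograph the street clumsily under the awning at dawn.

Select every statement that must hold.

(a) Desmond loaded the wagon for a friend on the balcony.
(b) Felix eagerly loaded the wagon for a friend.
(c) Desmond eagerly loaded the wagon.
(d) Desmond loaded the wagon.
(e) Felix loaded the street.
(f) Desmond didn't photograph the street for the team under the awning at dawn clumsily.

(b), (f)

(a) Not entailed — the passage has Felix loading the wagon, not Desmond.
(b) Entailed — this follows by dropping conjuncts from the loading event's description.
(c) Not entailed — the passage has Felix loading the wagon, not Desmond.
(d) Not entailed — the passage has Felix loading the wagon, not Desmond.
(e) Not entailed — Felix loaded the wagon, not the street; the street belongs to the photographing event.
(f) Entailed — under negation, adding a further restriction is entailed: if no such photographing event occurred, none occurred for the team either.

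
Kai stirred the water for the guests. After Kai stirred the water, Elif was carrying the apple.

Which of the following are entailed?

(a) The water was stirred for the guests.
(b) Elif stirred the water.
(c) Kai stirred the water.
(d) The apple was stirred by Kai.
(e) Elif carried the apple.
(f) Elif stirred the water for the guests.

(a) Entailed — the original entails any weakening of itself; this just generalizes the agent.
(b) Not entailed — the passage has Kai stirring the water, not Elif.
(c) Entailed — this follows by dropping conjuncts from the stirring event's description.
(d) Not entailed — Kai stirred the water, not the apple; the apple belongs to the carrying event.
(e) Entailed — 'carry' is an activity; 'was carrying' entails that some carrying happened, so 'carried' holds.
(f) Not entailed — the passage has Kai stirring the water, not Elif.

(a), (c), (e)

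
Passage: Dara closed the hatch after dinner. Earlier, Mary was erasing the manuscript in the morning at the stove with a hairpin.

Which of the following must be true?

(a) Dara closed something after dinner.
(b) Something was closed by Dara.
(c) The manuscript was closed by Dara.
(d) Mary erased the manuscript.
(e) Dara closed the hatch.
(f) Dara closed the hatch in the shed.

(a) Entailed — the original entails any weakening of itself; this just generalizes the patient.
(b) Entailed — dropping 'after dinner' and generalizing the patient leaves a sub-description the original still satisfies.
(c) Not entailed — Dara closed the hatch, not the manuscript; the manuscript belongs to the erasing event.
(d) Not entailed — 'was erasing' is progressive on an accomplishment; it does not entail the completed 'erased'.
(e) Entailed — every conjunct here is already in the original closing event.
(f) Not entailed — 'in the shed' adds information not in the original event.

(a), (b), (e)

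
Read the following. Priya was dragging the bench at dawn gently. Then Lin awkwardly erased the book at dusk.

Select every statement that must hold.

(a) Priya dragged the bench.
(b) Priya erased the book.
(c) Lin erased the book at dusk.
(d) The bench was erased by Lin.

(a) Entailed — 'drag' is an activity; 'was dragging' entails that some dragging happened, so 'dragged' holds.
(b) Not entailed — the passage has Lin erasing the book, not Priya.
(c) Entailed — every conjunct here is already in the original erasing event.
(d) Not entailed — Lin erased the book, not the bench; the bench belongs to the dragging event.

(a), (c)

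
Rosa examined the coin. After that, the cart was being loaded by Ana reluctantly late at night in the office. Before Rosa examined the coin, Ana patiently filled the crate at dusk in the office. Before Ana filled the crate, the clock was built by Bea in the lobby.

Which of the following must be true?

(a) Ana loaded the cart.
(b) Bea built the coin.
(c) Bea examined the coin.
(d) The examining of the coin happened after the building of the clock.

(d)

(a) Not entailed — 'was loading' is progressive on an accomplishment; it does not entail the completed 'loaded'.
(b) Not entailed — Bea built the clock, not the coin; the coin belongs to the examining event.
(c) Not entailed — the passage has Rosa examining the coin, not Bea.
(d) Entailed — the narrative places the building before the examining.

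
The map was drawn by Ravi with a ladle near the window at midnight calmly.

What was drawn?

'the map' marks the patient of the drawing event.

the map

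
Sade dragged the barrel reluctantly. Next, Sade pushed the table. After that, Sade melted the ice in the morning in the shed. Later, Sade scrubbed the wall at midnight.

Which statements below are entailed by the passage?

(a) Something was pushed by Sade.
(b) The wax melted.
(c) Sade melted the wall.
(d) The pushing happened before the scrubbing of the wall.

(a), (d)

(a) Entailed — the original entails any weakening of itself; this just generalizes the patient.
(b) Not entailed — the ice is what melted, not the wax.
(c) Not entailed — Sade melted the ice, not the wall; the wall belongs to the scrubbing event.
(d) Entailed — the narrative places the pushing before the scrubbing.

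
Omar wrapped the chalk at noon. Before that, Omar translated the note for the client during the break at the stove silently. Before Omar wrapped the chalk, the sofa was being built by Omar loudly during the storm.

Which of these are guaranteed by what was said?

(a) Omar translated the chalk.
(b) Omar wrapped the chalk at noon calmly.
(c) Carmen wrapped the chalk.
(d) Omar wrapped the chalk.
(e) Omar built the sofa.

(d)

(a) Not entailed — Omar translated the note, not the chalk; the chalk belongs to the wrapping event.
(b) Not entailed — 'calmly' adds information not in the original event.
(c) Not entailed — the passage has Omar wrapping the chalk, not Carmen.
(d) Entailed — this follows by dropping conjuncts from the wrapping event's description.
(e) Not entailed — 'was building' is progressive on an accomplishment; it does not entail the completed 'built'.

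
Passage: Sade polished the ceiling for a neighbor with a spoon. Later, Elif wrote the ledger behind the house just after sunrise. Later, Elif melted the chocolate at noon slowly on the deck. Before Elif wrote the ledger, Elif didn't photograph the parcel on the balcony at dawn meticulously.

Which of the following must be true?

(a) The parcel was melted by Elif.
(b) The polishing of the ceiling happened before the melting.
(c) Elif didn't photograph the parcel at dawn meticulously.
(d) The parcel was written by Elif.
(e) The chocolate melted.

(b), (e)

(a) Not entailed — Elif melted the chocolate, not the parcel; the parcel belongs to the photographing event.
(b) Entailed — the narrative places the polishing before the melting.
(c) Not entailed — dropping 'on the balcony' under negation is not valid — the original leaves open that Elif photographed the parcel some other way.
(d) Not entailed — Elif wrote the ledger, not the parcel; the parcel belongs to the photographing event.
(e) Entailed — 'Elif melted the chocolate' is causative; it entails the inchoative 'the chocolate melted'.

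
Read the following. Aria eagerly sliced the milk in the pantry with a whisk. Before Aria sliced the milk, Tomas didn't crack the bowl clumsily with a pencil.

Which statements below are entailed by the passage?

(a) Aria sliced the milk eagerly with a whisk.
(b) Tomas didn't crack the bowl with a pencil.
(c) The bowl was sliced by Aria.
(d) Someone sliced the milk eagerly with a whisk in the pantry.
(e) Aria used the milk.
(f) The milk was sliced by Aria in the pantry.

(a) Entailed — dropping 'in the pantry' leaves a sub-description the original still satisfies.
(b) Not entailed — dropping 'clumsily' under negation is not valid — the original leaves open that Tomas cracked the bowl some other way.
(c) Not entailed — Aria sliced the milk, not the bowl; the bowl belongs to the cracking event.
(d) Entailed — this follows by dropping conjuncts from the slicing event's description.
(e) Not entailed — the milk is the patient, not an instrument — Aria used a whisk.
(f) Entailed — every conjunct here is already in the original slicing event.

(a), (d), (f)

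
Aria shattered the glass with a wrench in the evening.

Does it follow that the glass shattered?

yes

'Aria shattered the glass' is the causative; it entails the inchoative 'the glass shattered'.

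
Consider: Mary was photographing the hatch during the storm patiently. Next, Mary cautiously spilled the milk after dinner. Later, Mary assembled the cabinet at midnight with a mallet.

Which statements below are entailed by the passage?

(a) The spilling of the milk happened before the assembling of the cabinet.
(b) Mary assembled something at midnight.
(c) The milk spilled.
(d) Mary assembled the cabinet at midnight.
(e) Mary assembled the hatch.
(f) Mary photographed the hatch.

(a) Entailed — the narrative places the spilling before the assembling.
(b) Entailed — dropping 'with a mallet' and generalizing the patient leaves a sub-description the original still satisfies.
(c) Entailed — 'Mary spilled the milk' is causative; it entails the inchoative 'the milk spilled'.
(d) Entailed — this follows by dropping conjuncts from the assembling event's description.
(e) Not entailed — Mary assembled the cabinet, not the hatch; the hatch belongs to the photographing event.
(f) Not entailed — 'was photographing' is progressive on an accomplishment; it does not entail the completed 'photographed'.

(a), (b), (c), (d)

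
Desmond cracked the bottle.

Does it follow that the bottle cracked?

'Desmond cracked the bottle' is the causative; it entails the inchoative 'the bottle cracked'.

yes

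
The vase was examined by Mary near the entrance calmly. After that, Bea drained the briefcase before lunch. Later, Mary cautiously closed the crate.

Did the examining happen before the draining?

yes

The narrative orders the examining before the draining.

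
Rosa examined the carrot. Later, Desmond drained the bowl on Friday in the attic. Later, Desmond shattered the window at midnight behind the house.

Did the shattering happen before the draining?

no

The narrative orders the draining before the shattering.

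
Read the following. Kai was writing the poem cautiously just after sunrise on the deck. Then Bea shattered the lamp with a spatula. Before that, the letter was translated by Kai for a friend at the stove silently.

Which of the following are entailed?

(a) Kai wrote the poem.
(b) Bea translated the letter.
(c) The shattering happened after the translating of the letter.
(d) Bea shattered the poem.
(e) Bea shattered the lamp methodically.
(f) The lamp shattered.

(a) Not entailed — 'was writing' is progressive on an accomplishment; it does not entail the completed 'wrote'.
(b) Not entailed — the passage has Kai translating the letter, not Bea.
(c) Entailed — the narrative places the translating before the shattering.
(d) Not entailed — Bea shattered the lamp, not the poem; the poem belongs to the writing event.
(e) Not entailed — 'methodically' adds information not in the original event.
(f) Entailed — 'Bea shattered the lamp' is causative; it entails the inchoative 'the lamp shattered'.

(c), (f)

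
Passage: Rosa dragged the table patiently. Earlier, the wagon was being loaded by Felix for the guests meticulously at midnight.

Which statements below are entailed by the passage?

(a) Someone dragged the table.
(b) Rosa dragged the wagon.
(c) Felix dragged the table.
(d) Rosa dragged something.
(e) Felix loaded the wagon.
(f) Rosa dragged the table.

(a), (d), (f)

(a) Entailed — this follows by dropping conjuncts from the dragging event's description.
(b) Not entailed — Rosa dragged the table, not the wagon; the wagon belongs to the loading event.
(c) Not entailed — the passage has Rosa dragging the table, not Felix.
(d) Entailed — the original entails any weakening of itself; this just drops 'patiently' and generalizes the patient.
(e) Not entailed — 'was loading' is progressive on an accomplishment; it does not entail the completed 'loaded'.
(f) Entailed — dropping 'patiently' leaves a sub-description the original still satisfies.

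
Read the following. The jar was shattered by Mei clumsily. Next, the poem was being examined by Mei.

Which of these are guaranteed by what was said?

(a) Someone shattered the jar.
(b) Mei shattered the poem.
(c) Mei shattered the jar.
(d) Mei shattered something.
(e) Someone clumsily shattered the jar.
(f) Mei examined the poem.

(a) Entailed — the original entails any weakening of itself; this just drops 'clumsily' and generalizes the agent.
(b) Not entailed — Mei shattered the jar, not the poem; the poem belongs to the examining event.
(c) Entailed — this follows by dropping conjuncts from the shattering event's description.
(d) Entailed — this follows by dropping conjuncts from the shattering event's description.
(e) Entailed — the original entails any weakening of itself; this just generalizes the agent.
(f) Entailed — 'examine' is an activity; 'was examining' entails that some examining happened, so 'examined' holds.

(a), (c), (d), (e), (f)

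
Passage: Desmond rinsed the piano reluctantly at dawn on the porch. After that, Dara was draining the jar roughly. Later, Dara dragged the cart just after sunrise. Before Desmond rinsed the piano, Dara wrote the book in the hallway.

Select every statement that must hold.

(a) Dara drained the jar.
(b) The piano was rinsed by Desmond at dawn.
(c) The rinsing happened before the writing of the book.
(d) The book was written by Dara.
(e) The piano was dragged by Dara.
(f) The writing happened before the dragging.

(b), (d), (f)

(a) Not entailed — 'was draining' is progressive on an accomplishment; it does not entail the completed 'drained'.
(b) Entailed — dropping 'on the porch', 'reluctantly' leaves a sub-description the original still satisfies.
(c) Not entailed — the narrative places the writing before the rinsing, not after.
(d) Entailed — the original entails any weakening of itself; this just drops 'in the hallway'.
(e) Not entailed — Dara dragged the cart, not the piano; the piano belongs to the rinsing event.
(f) Entailed — the narrative places the writing before the dragging.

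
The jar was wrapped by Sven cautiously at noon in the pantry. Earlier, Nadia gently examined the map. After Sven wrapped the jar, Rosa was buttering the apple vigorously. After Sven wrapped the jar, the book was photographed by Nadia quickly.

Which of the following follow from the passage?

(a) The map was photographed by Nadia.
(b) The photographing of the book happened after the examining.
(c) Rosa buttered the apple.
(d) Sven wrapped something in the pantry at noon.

(b), (d)

(a) Not entailed — Nadia photographed the book, not the map; the map belongs to the examining event.
(b) Entailed — the narrative places the examining before the photographing.
(c) Not entailed — 'was buttering' is progressive on an accomplishment; it does not entail the completed 'buttered'.
(d) Entailed — this follows by dropping conjuncts from the wrapping event's description.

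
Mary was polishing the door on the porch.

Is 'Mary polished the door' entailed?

'polish' is atelic; if Mary was polishing the door, then Mary polished the door (for some time).

yes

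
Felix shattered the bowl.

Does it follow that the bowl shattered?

'Felix shattered the bowl' is the causative; it entails the inchoative 'the bowl shattered'.

yes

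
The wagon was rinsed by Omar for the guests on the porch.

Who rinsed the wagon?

'Omar' marks the agent of the rinsing event.

Omar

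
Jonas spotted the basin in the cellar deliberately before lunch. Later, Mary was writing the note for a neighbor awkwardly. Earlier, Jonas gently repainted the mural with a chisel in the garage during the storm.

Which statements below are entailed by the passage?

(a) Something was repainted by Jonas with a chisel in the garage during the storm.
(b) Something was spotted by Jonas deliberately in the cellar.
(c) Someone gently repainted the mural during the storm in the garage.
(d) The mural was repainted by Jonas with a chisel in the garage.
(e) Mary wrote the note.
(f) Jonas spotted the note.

(a), (b), (c), (d)

(a) Entailed — this follows by dropping conjuncts from the repainting event's description.
(b) Entailed — this follows by dropping conjuncts from the spotting event's description.
(c) Entailed — this follows by dropping conjuncts from the repainting event's description.
(d) Entailed — this follows by dropping conjuncts from the repainting event's description.
(e) Not entailed — 'was writing' is progressive on an accomplishment; it does not entail the completed 'wrote'.
(f) Not entailed — Jonas spotted the basin, not the note; the note belongs to the writing event.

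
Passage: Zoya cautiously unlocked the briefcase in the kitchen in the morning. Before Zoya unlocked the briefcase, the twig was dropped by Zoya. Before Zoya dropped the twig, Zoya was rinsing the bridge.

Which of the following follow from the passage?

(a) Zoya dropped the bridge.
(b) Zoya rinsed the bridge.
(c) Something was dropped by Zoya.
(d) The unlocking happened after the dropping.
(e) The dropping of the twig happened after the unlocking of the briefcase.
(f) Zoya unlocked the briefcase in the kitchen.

(a) Not entailed — Zoya dropped the twig, not the bridge; the bridge belongs to the rinsing event.
(b) Entailed — 'rinse' is an activity; 'was rinsing' entails that some rinsing happened, so 'rinsed' holds.
(c) Entailed — generalizing the patient leaves a sub-description the original still satisfies.
(d) Entailed — the narrative places the dropping before the unlocking.
(e) Not entailed — the narrative places the dropping before the unlocking, not after.
(f) Entailed — this follows by dropping conjuncts from the unlocking event's description.

(b), (c), (d), (f)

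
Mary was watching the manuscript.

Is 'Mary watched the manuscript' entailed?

yes

'watch' is atelic; if Mary was watching the manuscript, then Mary watched the manuscript (for some time).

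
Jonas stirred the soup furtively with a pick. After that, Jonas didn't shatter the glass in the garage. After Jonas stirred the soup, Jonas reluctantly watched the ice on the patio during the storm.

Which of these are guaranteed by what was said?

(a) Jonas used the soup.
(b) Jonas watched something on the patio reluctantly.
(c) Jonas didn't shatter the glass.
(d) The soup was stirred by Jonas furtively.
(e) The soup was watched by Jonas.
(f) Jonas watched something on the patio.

(a) Not entailed — the soup is the patient, not an instrument — Jonas used a pick.
(b) Entailed — the original entails any weakening of itself; this just drops 'during the storm' and generalizes the patient.
(c) Not entailed — dropping 'in the garage' under negation is not valid — the original leaves open that Jonas shattered the glass some other way.
(d) Entailed — every conjunct here is already in the original stirring event.
(e) Not entailed — Jonas watched the ice, not the soup; the soup belongs to the stirring event.
(f) Entailed — the original entails any weakening of itself; this just drops 'during the storm', 'reluctantly' and generalizes the patient.

(b), (d), (f)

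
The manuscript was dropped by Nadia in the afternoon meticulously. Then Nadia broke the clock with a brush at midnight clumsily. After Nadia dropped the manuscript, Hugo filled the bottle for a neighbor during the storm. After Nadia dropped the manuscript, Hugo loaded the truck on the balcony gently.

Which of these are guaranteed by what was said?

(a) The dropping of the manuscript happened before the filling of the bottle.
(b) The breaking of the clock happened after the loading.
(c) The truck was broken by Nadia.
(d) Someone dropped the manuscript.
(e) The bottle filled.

(a) Entailed — the narrative places the dropping before the filling.
(b) Not entailed — the narrative doesn't order the loading relative to the breaking.
(c) Not entailed — Nadia broke the clock, not the truck; the truck belongs to the loading event.
(d) Entailed — dropping 'meticulously', 'in the afternoon' and generalizing the agent leaves a sub-description the original still satisfies.
(e) Entailed — 'Hugo filled the bottle' is causative; it entails the inchoative 'the bottle filled'.

(a), (d), (e)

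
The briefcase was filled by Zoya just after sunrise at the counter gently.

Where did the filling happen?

'at the counter' marks the location of the filling event.

at the counter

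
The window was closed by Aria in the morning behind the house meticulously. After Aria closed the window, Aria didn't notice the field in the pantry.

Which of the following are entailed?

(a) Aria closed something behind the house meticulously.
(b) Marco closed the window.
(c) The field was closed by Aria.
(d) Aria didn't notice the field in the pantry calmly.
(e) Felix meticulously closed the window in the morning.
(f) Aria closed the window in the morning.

(a) Entailed — dropping 'in the morning' and generalizing the patient leaves a sub-description the original still satisfies.
(b) Not entailed — the passage has Aria closing the window, not Marco.
(c) Not entailed — Aria closed the window, not the field; the field belongs to the noticing event.
(d) Entailed — under negation, adding a further restriction is entailed: if no such noticing event occurred, none occurred calmly either.
(e) Not entailed — the passage has Aria closing the window, not Felix.
(f) Entailed — this follows by dropping conjuncts from the closing event's description.

(a), (d), (f)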